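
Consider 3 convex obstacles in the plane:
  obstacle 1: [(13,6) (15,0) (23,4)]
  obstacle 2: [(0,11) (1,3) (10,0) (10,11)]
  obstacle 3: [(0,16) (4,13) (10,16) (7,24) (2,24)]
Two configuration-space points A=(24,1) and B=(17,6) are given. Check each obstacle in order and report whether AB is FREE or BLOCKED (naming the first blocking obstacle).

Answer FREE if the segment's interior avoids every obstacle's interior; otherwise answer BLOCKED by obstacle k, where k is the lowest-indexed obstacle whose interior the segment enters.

BLOCKED by obstacle 1

Obstacle 1 [(13,6) (15,0) (23,4)]:
  edge (13,6)–(15,0): clear
  edge (15,0)–(23,4): crosses AB
  edge (23,4)–(13,6): crosses AB
  → BLOCKED
Obstacle 2 [(0,11) (1,3) (10,0) (10,11)]:
  edge (0,11)–(1,3): clear
  edge (1,3)–(10,0): clear
  edge (10,0)–(10,11): clear
  edge (10,11)–(0,11): clear
  midpoint (41/2,7/2) outside
  → clear
Obstacle 3 [(0,16) (4,13) (10,16) (7,24) (2,24)]:
  edge (0,16)–(4,13): clear
  edge (4,13)–(10,16): clear
  edge (10,16)–(7,24): clear
  edge (7,24)–(2,24): clear
  edge (2,24)–(0,16): clear
  midpoint (41/2,7/2) outside
  → clear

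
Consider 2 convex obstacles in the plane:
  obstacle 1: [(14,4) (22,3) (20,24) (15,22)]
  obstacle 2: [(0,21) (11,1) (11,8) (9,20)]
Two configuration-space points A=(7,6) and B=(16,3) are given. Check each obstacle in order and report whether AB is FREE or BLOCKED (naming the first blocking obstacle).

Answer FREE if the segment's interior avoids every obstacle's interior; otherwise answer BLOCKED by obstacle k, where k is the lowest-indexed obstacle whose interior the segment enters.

BLOCKED by obstacle 2

Obstacle 1 [(14,4) (22,3) (20,24) (15,22)]:
  edge (14,4)–(22,3): clear
  edge (22,3)–(20,24): clear
  edge (20,24)–(15,22): clear
  edge (15,22)–(14,4): clear
  midpoint (23/2,9/2) outside
  → clear
Obstacle 2 [(0,21) (11,1) (11,8) (9,20)]:
  edge (0,21)–(11,1): crosses AB
  edge (11,1)–(11,8): crosses AB
  edge (11,8)–(9,20): clear
  edge (9,20)–(0,21): clear
  → BLOCKED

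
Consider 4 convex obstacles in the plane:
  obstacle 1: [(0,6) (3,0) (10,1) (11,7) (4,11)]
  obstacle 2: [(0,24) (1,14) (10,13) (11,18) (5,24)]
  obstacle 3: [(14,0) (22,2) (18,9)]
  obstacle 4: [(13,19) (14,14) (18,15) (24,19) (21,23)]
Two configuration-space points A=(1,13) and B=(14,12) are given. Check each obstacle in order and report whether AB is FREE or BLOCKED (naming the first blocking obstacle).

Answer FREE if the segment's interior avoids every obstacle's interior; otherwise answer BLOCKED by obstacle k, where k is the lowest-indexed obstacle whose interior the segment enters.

Obstacle 1 [(0,6) (3,0) (10,1) (11,7) (4,11)]:
  edge (0,6)–(3,0): clear
  edge (3,0)–(10,1): clear
  edge (10,1)–(11,7): clear
  edge (11,7)–(4,11): clear
  edge (4,11)–(0,6): clear
  midpoint (15/2,25/2) outside
  → clear
Obstacle 2 [(0,24) (1,14) (10,13) (11,18) (5,24)]:
  edge (0,24)–(1,14): clear
  edge (1,14)–(10,13): clear
  edge (10,13)–(11,18): clear
  edge (11,18)–(5,24): clear
  edge (5,24)–(0,24): clear
  midpoint (15/2,25/2) outside
  → clear
Obstacle 3 [(14,0) (22,2) (18,9)]:
  edge (14,0)–(22,2): clear
  edge (22,2)–(18,9): clear
  edge (18,9)–(14,0): clear
  midpoint (15/2,25/2) outside
  → clear
Obstacle 4 [(13,19) (14,14) (18,15) (24,19) (21,23)]:
  edge (13,19)–(14,14): clear
  edge (14,14)–(18,15): clear
  edge (18,15)–(24,19): clear
  edge (24,19)–(21,23): clear
  edge (21,23)–(13,19): clear
  midpoint (15/2,25/2) outside
  → clear

FREE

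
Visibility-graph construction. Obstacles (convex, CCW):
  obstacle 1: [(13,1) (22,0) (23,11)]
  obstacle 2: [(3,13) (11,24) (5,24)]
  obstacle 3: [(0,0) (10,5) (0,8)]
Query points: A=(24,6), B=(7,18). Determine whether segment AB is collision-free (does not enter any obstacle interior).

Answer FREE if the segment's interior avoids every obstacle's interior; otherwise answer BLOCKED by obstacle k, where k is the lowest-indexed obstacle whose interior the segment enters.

Obstacle 1 [(13,1) (22,0) (23,11)]:
  edge (13,1)–(22,0): clear
  edge (22,0)–(23,11): crosses AB
  edge (23,11)–(13,1): crosses AB
  → BLOCKED
Obstacle 2 [(3,13) (11,24) (5,24)]:
  edge (3,13)–(11,24): clear
  edge (11,24)–(5,24): clear
  edge (5,24)–(3,13): clear
  midpoint (31/2,12) outside
  → clear
Obstacle 3 [(0,0) (10,5) (0,8)]:
  edge (0,0)–(10,5): clear
  edge (10,5)–(0,8): clear
  edge (0,8)–(0,0): clear
  midpoint (31/2,12) outside
  → clear

BLOCKED by obstacle 1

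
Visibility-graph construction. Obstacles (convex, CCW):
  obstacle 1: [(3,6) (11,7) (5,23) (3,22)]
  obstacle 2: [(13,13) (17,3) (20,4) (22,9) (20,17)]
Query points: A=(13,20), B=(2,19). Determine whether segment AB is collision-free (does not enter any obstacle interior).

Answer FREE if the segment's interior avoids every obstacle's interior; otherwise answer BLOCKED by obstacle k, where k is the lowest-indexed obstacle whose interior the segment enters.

BLOCKED by obstacle 1

Obstacle 1 [(3,6) (11,7) (5,23) (3,22)]:
  edge (3,6)–(11,7): clear
  edge (11,7)–(5,23): crosses AB
  edge (5,23)–(3,22): clear
  edge (3,22)–(3,6): crosses AB
  → BLOCKED
Obstacle 2 [(13,13) (17,3) (20,4) (22,9) (20,17)]:
  edge (13,13)–(17,3): clear
  edge (17,3)–(20,4): clear
  edge (20,4)–(22,9): clear
  edge (22,9)–(20,17): clear
  edge (20,17)–(13,13): clear
  midpoint (15/2,39/2) outside
  → clear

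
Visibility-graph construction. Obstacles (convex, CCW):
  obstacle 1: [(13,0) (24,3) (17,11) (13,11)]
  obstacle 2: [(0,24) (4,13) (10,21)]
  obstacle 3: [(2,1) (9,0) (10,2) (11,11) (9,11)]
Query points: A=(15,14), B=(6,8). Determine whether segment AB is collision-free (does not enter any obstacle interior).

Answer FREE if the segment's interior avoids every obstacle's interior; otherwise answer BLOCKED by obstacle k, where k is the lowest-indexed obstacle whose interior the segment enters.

BLOCKED by obstacle 3

Obstacle 1 [(13,0) (24,3) (17,11) (13,11)]:
  edge (13,0)–(24,3): clear
  edge (24,3)–(17,11): clear
  edge (17,11)–(13,11): clear
  edge (13,11)–(13,0): clear
  midpoint (21/2,11) outside
  → clear
Obstacle 2 [(0,24) (4,13) (10,21)]:
  edge (0,24)–(4,13): clear
  edge (4,13)–(10,21): clear
  edge (10,21)–(0,24): clear
  midpoint (21/2,11) outside
  → clear
Obstacle 3 [(2,1) (9,0) (10,2) (11,11) (9,11)]:
  edge (2,1)–(9,0): clear
  edge (9,0)–(10,2): clear
  edge (10,2)–(11,11): clear
  edge (11,11)–(9,11): crosses AB
  edge (9,11)–(2,1): crosses AB
  → BLOCKED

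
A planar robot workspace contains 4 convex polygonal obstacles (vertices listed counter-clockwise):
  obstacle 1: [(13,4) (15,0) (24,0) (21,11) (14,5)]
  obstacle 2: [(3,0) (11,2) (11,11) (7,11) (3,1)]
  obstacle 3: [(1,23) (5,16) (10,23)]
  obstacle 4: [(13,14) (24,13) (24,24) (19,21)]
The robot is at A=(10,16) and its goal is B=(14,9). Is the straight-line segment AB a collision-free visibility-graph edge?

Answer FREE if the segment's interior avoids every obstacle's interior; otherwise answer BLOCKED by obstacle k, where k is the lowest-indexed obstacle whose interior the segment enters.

FREE

Obstacle 1 [(13,4) (15,0) (24,0) (21,11) (14,5)]:
  edge (13,4)–(15,0): clear
  edge (15,0)–(24,0): clear
  edge (24,0)–(21,11): clear
  edge (21,11)–(14,5): clear
  edge (14,5)–(13,4): clear
  midpoint (12,25/2) outside
  → clear
Obstacle 2 [(3,0) (11,2) (11,11) (7,11) (3,1)]:
  edge (3,0)–(11,2): clear
  edge (11,2)–(11,11): clear
  edge (11,11)–(7,11): clear
  edge (7,11)–(3,1): clear
  edge (3,1)–(3,0): clear
  midpoint (12,25/2) outside
  → clear
Obstacle 3 [(1,23) (5,16) (10,23)]:
  edge (1,23)–(5,16): clear
  edge (5,16)–(10,23): clear
  edge (10,23)–(1,23): clear
  midpoint (12,25/2) outside
  → clear
Obstacle 4 [(13,14) (24,13) (24,24) (19,21)]:
  edge (13,14)–(24,13): clear
  edge (24,13)–(24,24): clear
  edge (24,24)–(19,21): clear
  edge (19,21)–(13,14): clear
  midpoint (12,25/2) outside
  → clear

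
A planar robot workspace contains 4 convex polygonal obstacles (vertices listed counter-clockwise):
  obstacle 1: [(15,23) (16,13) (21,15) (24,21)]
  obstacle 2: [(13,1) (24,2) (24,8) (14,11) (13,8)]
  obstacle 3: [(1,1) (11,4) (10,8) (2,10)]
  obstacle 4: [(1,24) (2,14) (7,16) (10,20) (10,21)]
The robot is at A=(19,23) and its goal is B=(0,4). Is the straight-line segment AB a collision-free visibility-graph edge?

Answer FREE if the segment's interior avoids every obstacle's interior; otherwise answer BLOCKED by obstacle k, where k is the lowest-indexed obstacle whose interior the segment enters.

Obstacle 1 [(15,23) (16,13) (21,15) (24,21)]:
  edge (15,23)–(16,13): crosses AB
  edge (16,13)–(21,15): clear
  edge (21,15)–(24,21): clear
  edge (24,21)–(15,23): crosses AB
  → BLOCKED
Obstacle 2 [(13,1) (24,2) (24,8) (14,11) (13,8)]:
  edge (13,1)–(24,2): clear
  edge (24,2)–(24,8): clear
  edge (24,8)–(14,11): clear
  edge (14,11)–(13,8): clear
  edge (13,8)–(13,1): clear
  midpoint (19/2,27/2) outside
  → clear
Obstacle 3 [(1,1) (11,4) (10,8) (2,10)]:
  edge (1,1)–(11,4): clear
  edge (11,4)–(10,8): clear
  edge (10,8)–(2,10): crosses AB
  edge (2,10)–(1,1): crosses AB
  → BLOCKED
Obstacle 4 [(1,24) (2,14) (7,16) (10,20) (10,21)]:
  edge (1,24)–(2,14): clear
  edge (2,14)–(7,16): clear
  edge (7,16)–(10,20): clear
  edge (10,20)–(10,21): clear
  edge (10,21)–(1,24): clear
  midpoint (19/2,27/2) outside
  → clear

BLOCKED by obstacle 1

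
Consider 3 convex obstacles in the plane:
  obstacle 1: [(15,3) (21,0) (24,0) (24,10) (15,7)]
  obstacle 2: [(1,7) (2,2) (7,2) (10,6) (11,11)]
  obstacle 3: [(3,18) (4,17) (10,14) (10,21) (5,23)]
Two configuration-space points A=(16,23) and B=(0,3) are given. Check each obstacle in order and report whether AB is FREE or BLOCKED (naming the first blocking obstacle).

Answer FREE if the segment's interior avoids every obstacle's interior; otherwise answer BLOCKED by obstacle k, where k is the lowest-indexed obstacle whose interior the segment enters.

BLOCKED by obstacle 2

Obstacle 1 [(15,3) (21,0) (24,0) (24,10) (15,7)]:
  edge (15,3)–(21,0): clear
  edge (21,0)–(24,0): clear
  edge (24,0)–(24,10): clear
  edge (24,10)–(15,7): clear
  edge (15,7)–(15,3): clear
  midpoint (8,13) outside
  → clear
Obstacle 2 [(1,7) (2,2) (7,2) (10,6) (11,11)]:
  edge (1,7)–(2,2): crosses AB
  edge (2,2)–(7,2): clear
  edge (7,2)–(10,6): clear
  edge (10,6)–(11,11): clear
  edge (11,11)–(1,7): crosses AB
  → BLOCKED
Obstacle 3 [(3,18) (4,17) (10,14) (10,21) (5,23)]:
  edge (3,18)–(4,17): clear
  edge (4,17)–(10,14): crosses AB
  edge (10,14)–(10,21): crosses AB
  edge (10,21)–(5,23): clear
  edge (5,23)–(3,18): clear
  → BLOCKED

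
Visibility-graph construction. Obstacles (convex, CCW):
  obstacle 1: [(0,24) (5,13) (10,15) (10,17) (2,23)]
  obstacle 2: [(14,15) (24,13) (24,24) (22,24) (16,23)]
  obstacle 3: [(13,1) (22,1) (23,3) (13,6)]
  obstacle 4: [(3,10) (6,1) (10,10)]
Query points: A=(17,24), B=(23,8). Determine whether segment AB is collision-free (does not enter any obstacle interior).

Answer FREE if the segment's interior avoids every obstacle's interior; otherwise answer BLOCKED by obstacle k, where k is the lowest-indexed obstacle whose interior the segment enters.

BLOCKED by obstacle 2

Obstacle 1 [(0,24) (5,13) (10,15) (10,17) (2,23)]:
  edge (0,24)–(5,13): clear
  edge (5,13)–(10,15): clear
  edge (10,15)–(10,17): clear
  edge (10,17)–(2,23): clear
  edge (2,23)–(0,24): clear
  midpoint (20,16) outside
  → clear
Obstacle 2 [(14,15) (24,13) (24,24) (22,24) (16,23)]:
  edge (14,15)–(24,13): crosses AB
  edge (24,13)–(24,24): clear
  edge (24,24)–(22,24): clear
  edge (22,24)–(16,23): crosses AB
  edge (16,23)–(14,15): clear
  → BLOCKED
Obstacle 3 [(13,1) (22,1) (23,3) (13,6)]:
  edge (13,1)–(22,1): clear
  edge (22,1)–(23,3): clear
  edge (23,3)–(13,6): clear
  edge (13,6)–(13,1): clear
  midpoint (20,16) outside
  → clear
Obstacle 4 [(3,10) (6,1) (10,10)]:
  edge (3,10)–(6,1): clear
  edge (6,1)–(10,10): clear
  edge (10,10)–(3,10): clear
  midpoint (20,16) outside
  → clear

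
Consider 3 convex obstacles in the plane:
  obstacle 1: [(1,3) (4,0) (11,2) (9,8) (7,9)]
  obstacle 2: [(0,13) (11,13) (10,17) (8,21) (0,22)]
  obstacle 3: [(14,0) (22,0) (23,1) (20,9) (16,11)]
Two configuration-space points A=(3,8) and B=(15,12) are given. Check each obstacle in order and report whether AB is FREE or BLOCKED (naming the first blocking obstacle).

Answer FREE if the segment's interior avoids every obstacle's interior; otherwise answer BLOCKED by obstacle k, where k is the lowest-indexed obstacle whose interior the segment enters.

Obstacle 1 [(1,3) (4,0) (11,2) (9,8) (7,9)]:
  edge (1,3)–(4,0): clear
  edge (4,0)–(11,2): clear
  edge (11,2)–(9,8): clear
  edge (9,8)–(7,9): clear
  edge (7,9)–(1,3): clear
  midpoint (9,10) outside
  → clear
Obstacle 2 [(0,13) (11,13) (10,17) (8,21) (0,22)]:
  edge (0,13)–(11,13): clear
  edge (11,13)–(10,17): clear
  edge (10,17)–(8,21): clear
  edge (8,21)–(0,22): clear
  edge (0,22)–(0,13): clear
  midpoint (9,10) outside
  → clear
Obstacle 3 [(14,0) (22,0) (23,1) (20,9) (16,11)]:
  edge (14,0)–(22,0): clear
  edge (22,0)–(23,1): clear
  edge (23,1)–(20,9): clear
  edge (20,9)–(16,11): clear
  edge (16,11)–(14,0): clear
  midpoint (9,10) outside
  → clear

FREE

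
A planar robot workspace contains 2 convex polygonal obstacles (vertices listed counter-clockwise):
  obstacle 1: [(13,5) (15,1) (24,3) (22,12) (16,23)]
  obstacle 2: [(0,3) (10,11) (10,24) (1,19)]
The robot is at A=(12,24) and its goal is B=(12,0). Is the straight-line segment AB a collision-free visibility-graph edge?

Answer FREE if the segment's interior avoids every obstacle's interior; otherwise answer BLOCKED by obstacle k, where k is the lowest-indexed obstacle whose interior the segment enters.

Obstacle 1 [(13,5) (15,1) (24,3) (22,12) (16,23)]:
  edge (13,5)–(15,1): clear
  edge (15,1)–(24,3): clear
  edge (24,3)–(22,12): clear
  edge (22,12)–(16,23): clear
  edge (16,23)–(13,5): clear
  midpoint (12,12) outside
  → clear
Obstacle 2 [(0,3) (10,11) (10,24) (1,19)]:
  edge (0,3)–(10,11): clear
  edge (10,11)–(10,24): clear
  edge (10,24)–(1,19): clear
  edge (1,19)–(0,3): clear
  midpoint (12,12) outside
  → clear

FREE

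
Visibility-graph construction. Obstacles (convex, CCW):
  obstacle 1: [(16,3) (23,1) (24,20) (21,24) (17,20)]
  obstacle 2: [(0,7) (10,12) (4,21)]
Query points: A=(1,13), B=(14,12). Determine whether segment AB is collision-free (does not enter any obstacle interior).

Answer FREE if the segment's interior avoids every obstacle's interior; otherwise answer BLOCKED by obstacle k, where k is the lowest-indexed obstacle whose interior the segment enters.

BLOCKED by obstacle 2

Obstacle 1 [(16,3) (23,1) (24,20) (21,24) (17,20)]:
  edge (16,3)–(23,1): clear
  edge (23,1)–(24,20): clear
  edge (24,20)–(21,24): clear
  edge (21,24)–(17,20): clear
  edge (17,20)–(16,3): clear
  midpoint (15/2,25/2) outside
  → clear
Obstacle 2 [(0,7) (10,12) (4,21)]:
  edge (0,7)–(10,12): clear
  edge (10,12)–(4,21): crosses AB
  edge (4,21)–(0,7): crosses AB
  → BLOCKED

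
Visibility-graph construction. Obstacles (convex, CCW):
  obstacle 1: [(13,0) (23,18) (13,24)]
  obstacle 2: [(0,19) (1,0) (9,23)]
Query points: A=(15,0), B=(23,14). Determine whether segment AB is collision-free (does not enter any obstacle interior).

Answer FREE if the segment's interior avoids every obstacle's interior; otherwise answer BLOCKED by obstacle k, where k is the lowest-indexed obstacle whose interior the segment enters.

Obstacle 1 [(13,0) (23,18) (13,24)]:
  edge (13,0)–(23,18): clear
  edge (23,18)–(13,24): clear
  edge (13,24)–(13,0): clear
  midpoint (19,7) outside
  → clear
Obstacle 2 [(0,19) (1,0) (9,23)]:
  edge (0,19)–(1,0): clear
  edge (1,0)–(9,23): clear
  edge (9,23)–(0,19): clear
  midpoint (19,7) outside
  → clear

FREE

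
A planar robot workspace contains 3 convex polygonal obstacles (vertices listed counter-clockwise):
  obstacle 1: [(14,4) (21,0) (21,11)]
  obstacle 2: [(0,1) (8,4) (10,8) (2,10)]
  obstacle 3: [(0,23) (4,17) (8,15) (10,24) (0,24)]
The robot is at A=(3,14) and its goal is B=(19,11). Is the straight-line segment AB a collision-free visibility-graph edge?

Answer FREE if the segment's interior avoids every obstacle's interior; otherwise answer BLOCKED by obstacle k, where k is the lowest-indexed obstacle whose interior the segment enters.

Obstacle 1 [(14,4) (21,0) (21,11)]:
  edge (14,4)–(21,0): clear
  edge (21,0)–(21,11): clear
  edge (21,11)–(14,4): clear
  midpoint (11,25/2) outside
  → clear
Obstacle 2 [(0,1) (8,4) (10,8) (2,10)]:
  edge (0,1)–(8,4): clear
  edge (8,4)–(10,8): clear
  edge (10,8)–(2,10): clear
  edge (2,10)–(0,1): clear
  midpoint (11,25/2) outside
  → clear
Obstacle 3 [(0,23) (4,17) (8,15) (10,24) (0,24)]:
  edge (0,23)–(4,17): clear
  edge (4,17)–(8,15): clear
  edge (8,15)–(10,24): clear
  edge (10,24)–(0,24): clear
  edge (0,24)–(0,23): clear
  midpoint (11,25/2) outside
  → clear

FREE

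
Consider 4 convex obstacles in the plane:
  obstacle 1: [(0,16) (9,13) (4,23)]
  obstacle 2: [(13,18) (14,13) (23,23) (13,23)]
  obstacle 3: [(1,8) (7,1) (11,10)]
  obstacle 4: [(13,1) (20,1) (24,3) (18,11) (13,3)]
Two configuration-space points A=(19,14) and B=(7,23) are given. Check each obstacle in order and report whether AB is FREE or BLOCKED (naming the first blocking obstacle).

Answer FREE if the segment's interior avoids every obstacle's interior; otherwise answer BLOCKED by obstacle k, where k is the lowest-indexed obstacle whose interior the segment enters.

Obstacle 1 [(0,16) (9,13) (4,23)]:
  edge (0,16)–(9,13): clear
  edge (9,13)–(4,23): clear
  edge (4,23)–(0,16): clear
  midpoint (13,37/2) outside
  → clear
Obstacle 2 [(13,18) (14,13) (23,23) (13,23)]:
  edge (13,18)–(14,13): clear
  edge (14,13)–(23,23): crosses AB
  edge (23,23)–(13,23): clear
  edge (13,23)–(13,18): crosses AB
  → BLOCKED
Obstacle 3 [(1,8) (7,1) (11,10)]:
  edge (1,8)–(7,1): clear
  edge (7,1)–(11,10): clear
  edge (11,10)–(1,8): clear
  midpoint (13,37/2) outside
  → clear
Obstacle 4 [(13,1) (20,1) (24,3) (18,11) (13,3)]:
  edge (13,1)–(20,1): clear
  edge (20,1)–(24,3): clear
  edge (24,3)–(18,11): clear
  edge (18,11)–(13,3): clear
  edge (13,3)–(13,1): clear
  midpoint (13,37/2) outside
  → clear

BLOCKED by obstacle 2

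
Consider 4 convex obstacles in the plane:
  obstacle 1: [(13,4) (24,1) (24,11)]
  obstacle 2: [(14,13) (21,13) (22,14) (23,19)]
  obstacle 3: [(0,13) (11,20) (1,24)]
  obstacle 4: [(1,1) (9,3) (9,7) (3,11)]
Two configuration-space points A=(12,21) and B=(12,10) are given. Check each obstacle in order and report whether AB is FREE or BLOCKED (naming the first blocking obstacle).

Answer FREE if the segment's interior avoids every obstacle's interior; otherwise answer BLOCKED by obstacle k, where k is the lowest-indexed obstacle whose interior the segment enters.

FREE

Obstacle 1 [(13,4) (24,1) (24,11)]:
  edge (13,4)–(24,1): clear
  edge (24,1)–(24,11): clear
  edge (24,11)–(13,4): clear
  midpoint (12,31/2) outside
  → clear
Obstacle 2 [(14,13) (21,13) (22,14) (23,19)]:
  edge (14,13)–(21,13): clear
  edge (21,13)–(22,14): clear
  edge (22,14)–(23,19): clear
  edge (23,19)–(14,13): clear
  midpoint (12,31/2) outside
  → clear
Obstacle 3 [(0,13) (11,20) (1,24)]:
  edge (0,13)–(11,20): clear
  edge (11,20)–(1,24): clear
  edge (1,24)–(0,13): clear
  midpoint (12,31/2) outside
  → clear
Obstacle 4 [(1,1) (9,3) (9,7) (3,11)]:
  edge (1,1)–(9,3): clear
  edge (9,3)–(9,7): clear
  edge (9,7)–(3,11): clear
  edge (3,11)–(1,1): clear
  midpoint (12,31/2) outside
  → clear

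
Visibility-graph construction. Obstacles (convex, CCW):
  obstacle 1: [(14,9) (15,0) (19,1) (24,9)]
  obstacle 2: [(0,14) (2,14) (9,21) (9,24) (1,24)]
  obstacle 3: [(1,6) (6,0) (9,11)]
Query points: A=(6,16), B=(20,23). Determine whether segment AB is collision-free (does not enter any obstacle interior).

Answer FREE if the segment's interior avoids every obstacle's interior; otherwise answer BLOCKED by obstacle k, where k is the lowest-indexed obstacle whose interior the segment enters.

FREE

Obstacle 1 [(14,9) (15,0) (19,1) (24,9)]:
  edge (14,9)–(15,0): clear
  edge (15,0)–(19,1): clear
  edge (19,1)–(24,9): clear
  edge (24,9)–(14,9): clear
  midpoint (13,39/2) outside
  → clear
Obstacle 2 [(0,14) (2,14) (9,21) (9,24) (1,24)]:
  edge (0,14)–(2,14): clear
  edge (2,14)–(9,21): clear
  edge (9,21)–(9,24): clear
  edge (9,24)–(1,24): clear
  edge (1,24)–(0,14): clear
  midpoint (13,39/2) outside
  → clear
Obstacle 3 [(1,6) (6,0) (9,11)]:
  edge (1,6)–(6,0): clear
  edge (6,0)–(9,11): clear
  edge (9,11)–(1,6): clear
  midpoint (13,39/2) outside
  → clear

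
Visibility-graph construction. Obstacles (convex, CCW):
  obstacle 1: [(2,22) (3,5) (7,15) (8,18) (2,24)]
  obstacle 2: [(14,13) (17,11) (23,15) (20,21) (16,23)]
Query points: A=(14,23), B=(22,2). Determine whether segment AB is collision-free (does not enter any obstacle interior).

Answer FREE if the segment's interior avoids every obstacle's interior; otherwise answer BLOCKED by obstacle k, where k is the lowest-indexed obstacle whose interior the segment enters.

Obstacle 1 [(2,22) (3,5) (7,15) (8,18) (2,24)]:
  edge (2,22)–(3,5): clear
  edge (3,5)–(7,15): clear
  edge (7,15)–(8,18): clear
  edge (8,18)–(2,24): clear
  edge (2,24)–(2,22): clear
  midpoint (18,25/2) outside
  → clear
Obstacle 2 [(14,13) (17,11) (23,15) (20,21) (16,23)]:
  edge (14,13)–(17,11): clear
  edge (17,11)–(23,15): crosses AB
  edge (23,15)–(20,21): clear
  edge (20,21)–(16,23): clear
  edge (16,23)–(14,13): crosses AB
  → BLOCKED

BLOCKED by obstacle 2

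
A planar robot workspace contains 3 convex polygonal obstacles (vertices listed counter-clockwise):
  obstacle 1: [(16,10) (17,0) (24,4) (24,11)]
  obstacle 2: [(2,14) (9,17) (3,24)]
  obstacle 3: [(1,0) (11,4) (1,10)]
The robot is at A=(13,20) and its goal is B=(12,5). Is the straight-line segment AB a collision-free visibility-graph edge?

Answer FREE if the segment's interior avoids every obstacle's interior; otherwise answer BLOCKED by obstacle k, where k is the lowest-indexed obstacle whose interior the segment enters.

FREE

Obstacle 1 [(16,10) (17,0) (24,4) (24,11)]:
  edge (16,10)–(17,0): clear
  edge (17,0)–(24,4): clear
  edge (24,4)–(24,11): clear
  edge (24,11)–(16,10): clear
  midpoint (25/2,25/2) outside
  → clear
Obstacle 2 [(2,14) (9,17) (3,24)]:
  edge (2,14)–(9,17): clear
  edge (9,17)–(3,24): clear
  edge (3,24)–(2,14): clear
  midpoint (25/2,25/2) outside
  → clear
Obstacle 3 [(1,0) (11,4) (1,10)]:
  edge (1,0)–(11,4): clear
  edge (11,4)–(1,10): clear
  edge (1,10)–(1,0): clear
  midpoint (25/2,25/2) outside
  → clear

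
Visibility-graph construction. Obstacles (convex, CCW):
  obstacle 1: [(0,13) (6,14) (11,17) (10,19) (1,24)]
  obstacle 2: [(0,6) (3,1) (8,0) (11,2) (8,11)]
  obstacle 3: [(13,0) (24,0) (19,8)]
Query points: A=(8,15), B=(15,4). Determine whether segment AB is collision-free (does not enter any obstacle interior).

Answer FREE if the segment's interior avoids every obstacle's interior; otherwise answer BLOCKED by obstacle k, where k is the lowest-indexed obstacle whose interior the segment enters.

Obstacle 1 [(0,13) (6,14) (11,17) (10,19) (1,24)]:
  edge (0,13)–(6,14): clear
  edge (6,14)–(11,17): clear
  edge (11,17)–(10,19): clear
  edge (10,19)–(1,24): clear
  edge (1,24)–(0,13): clear
  midpoint (23/2,19/2) outside
  → clear
Obstacle 2 [(0,6) (3,1) (8,0) (11,2) (8,11)]:
  edge (0,6)–(3,1): clear
  edge (3,1)–(8,0): clear
  edge (8,0)–(11,2): clear
  edge (11,2)–(8,11): clear
  edge (8,11)–(0,6): clear
  midpoint (23/2,19/2) outside
  → clear
Obstacle 3 [(13,0) (24,0) (19,8)]:
  edge (13,0)–(24,0): clear
  edge (24,0)–(19,8): clear
  edge (19,8)–(13,0): clear
  midpoint (23/2,19/2) outside
  → clear

FREE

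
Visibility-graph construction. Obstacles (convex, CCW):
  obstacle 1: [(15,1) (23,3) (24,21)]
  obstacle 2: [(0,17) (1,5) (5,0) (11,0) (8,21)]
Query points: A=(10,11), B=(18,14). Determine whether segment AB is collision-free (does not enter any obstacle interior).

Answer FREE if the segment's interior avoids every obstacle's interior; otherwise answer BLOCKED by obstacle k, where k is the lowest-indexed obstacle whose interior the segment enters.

Obstacle 1 [(15,1) (23,3) (24,21)]:
  edge (15,1)–(23,3): clear
  edge (23,3)–(24,21): clear
  edge (24,21)–(15,1): clear
  midpoint (14,25/2) outside
  → clear
Obstacle 2 [(0,17) (1,5) (5,0) (11,0) (8,21)]:
  edge (0,17)–(1,5): clear
  edge (1,5)–(5,0): clear
  edge (5,0)–(11,0): clear
  edge (11,0)–(8,21): clear
  edge (8,21)–(0,17): clear
  midpoint (14,25/2) outside
  → clear

FREE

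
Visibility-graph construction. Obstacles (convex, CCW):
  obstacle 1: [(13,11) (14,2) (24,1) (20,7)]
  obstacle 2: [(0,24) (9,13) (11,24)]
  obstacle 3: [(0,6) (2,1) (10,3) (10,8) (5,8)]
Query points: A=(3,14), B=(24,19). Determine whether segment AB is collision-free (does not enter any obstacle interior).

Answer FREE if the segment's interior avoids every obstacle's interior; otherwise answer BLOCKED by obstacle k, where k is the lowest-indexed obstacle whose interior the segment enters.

BLOCKED by obstacle 2

Obstacle 1 [(13,11) (14,2) (24,1) (20,7)]:
  edge (13,11)–(14,2): clear
  edge (14,2)–(24,1): clear
  edge (24,1)–(20,7): clear
  edge (20,7)–(13,11): clear
  midpoint (27/2,33/2) outside
  → clear
Obstacle 2 [(0,24) (9,13) (11,24)]:
  edge (0,24)–(9,13): crosses AB
  edge (9,13)–(11,24): crosses AB
  edge (11,24)–(0,24): clear
  → BLOCKED
Obstacle 3 [(0,6) (2,1) (10,3) (10,8) (5,8)]:
  edge (0,6)–(2,1): clear
  edge (2,1)–(10,3): clear
  edge (10,3)–(10,8): clear
  edge (10,8)–(5,8): clear
  edge (5,8)–(0,6): clear
  midpoint (27/2,33/2) outside
  → clear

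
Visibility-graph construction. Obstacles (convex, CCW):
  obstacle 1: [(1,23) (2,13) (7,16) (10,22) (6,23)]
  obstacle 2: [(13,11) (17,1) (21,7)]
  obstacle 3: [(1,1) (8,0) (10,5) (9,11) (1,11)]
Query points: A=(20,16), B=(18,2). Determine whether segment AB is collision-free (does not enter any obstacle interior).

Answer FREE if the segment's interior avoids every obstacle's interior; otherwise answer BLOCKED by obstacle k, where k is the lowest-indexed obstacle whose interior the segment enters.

BLOCKED by obstacle 2

Obstacle 1 [(1,23) (2,13) (7,16) (10,22) (6,23)]:
  edge (1,23)–(2,13): clear
  edge (2,13)–(7,16): clear
  edge (7,16)–(10,22): clear
  edge (10,22)–(6,23): clear
  edge (6,23)–(1,23): clear
  midpoint (19,9) outside
  → clear
Obstacle 2 [(13,11) (17,1) (21,7)]:
  edge (13,11)–(17,1): clear
  edge (17,1)–(21,7): crosses AB
  edge (21,7)–(13,11): crosses AB
  → BLOCKED
Obstacle 3 [(1,1) (8,0) (10,5) (9,11) (1,11)]:
  edge (1,1)–(8,0): clear
  edge (8,0)–(10,5): clear
  edge (10,5)–(9,11): clear
  edge (9,11)–(1,11): clear
  edge (1,11)–(1,1): clear
  midpoint (19,9) outside
  → clear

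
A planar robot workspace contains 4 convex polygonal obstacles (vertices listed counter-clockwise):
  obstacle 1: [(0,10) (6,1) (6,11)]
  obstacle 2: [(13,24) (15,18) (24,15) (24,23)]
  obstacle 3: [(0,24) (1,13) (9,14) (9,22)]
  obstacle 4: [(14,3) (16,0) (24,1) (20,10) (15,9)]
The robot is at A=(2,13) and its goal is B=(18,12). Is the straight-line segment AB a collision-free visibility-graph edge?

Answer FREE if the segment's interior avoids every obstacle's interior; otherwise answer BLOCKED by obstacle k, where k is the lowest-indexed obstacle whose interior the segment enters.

Obstacle 1 [(0,10) (6,1) (6,11)]:
  edge (0,10)–(6,1): clear
  edge (6,1)–(6,11): clear
  edge (6,11)–(0,10): clear
  midpoint (10,25/2) outside
  → clear
Obstacle 2 [(13,24) (15,18) (24,15) (24,23)]:
  edge (13,24)–(15,18): clear
  edge (15,18)–(24,15): clear
  edge (24,15)–(24,23): clear
  edge (24,23)–(13,24): clear
  midpoint (10,25/2) outside
  → clear
Obstacle 3 [(0,24) (1,13) (9,14) (9,22)]:
  edge (0,24)–(1,13): clear
  edge (1,13)–(9,14): clear
  edge (9,14)–(9,22): clear
  edge (9,22)–(0,24): clear
  midpoint (10,25/2) outside
  → clear
Obstacle 4 [(14,3) (16,0) (24,1) (20,10) (15,9)]:
  edge (14,3)–(16,0): clear
  edge (16,0)–(24,1): clear
  edge (24,1)–(20,10): clear
  edge (20,10)–(15,9): clear
  edge (15,9)–(14,3): clear
  midpoint (10,25/2) outside
  → clear

FREE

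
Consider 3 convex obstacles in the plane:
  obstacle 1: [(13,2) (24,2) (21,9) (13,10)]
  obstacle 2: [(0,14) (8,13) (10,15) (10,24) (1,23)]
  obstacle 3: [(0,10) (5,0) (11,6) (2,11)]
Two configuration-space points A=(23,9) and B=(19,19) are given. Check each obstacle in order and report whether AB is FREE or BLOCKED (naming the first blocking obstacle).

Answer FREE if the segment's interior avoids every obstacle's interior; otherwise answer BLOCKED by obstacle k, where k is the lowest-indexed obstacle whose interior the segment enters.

Obstacle 1 [(13,2) (24,2) (21,9) (13,10)]:
  edge (13,2)–(24,2): clear
  edge (24,2)–(21,9): clear
  edge (21,9)–(13,10): clear
  edge (13,10)–(13,2): clear
  midpoint (21,14) outside
  → clear
Obstacle 2 [(0,14) (8,13) (10,15) (10,24) (1,23)]:
  edge (0,14)–(8,13): clear
  edge (8,13)–(10,15): clear
  edge (10,15)–(10,24): clear
  edge (10,24)–(1,23): clear
  edge (1,23)–(0,14): clear
  midpoint (21,14) outside
  → clear
Obstacle 3 [(0,10) (5,0) (11,6) (2,11)]:
  edge (0,10)–(5,0): clear
  edge (5,0)–(11,6): clear
  edge (11,6)–(2,11): clear
  edge (2,11)–(0,10): clear
  midpoint (21,14) outside
  → clear

FREE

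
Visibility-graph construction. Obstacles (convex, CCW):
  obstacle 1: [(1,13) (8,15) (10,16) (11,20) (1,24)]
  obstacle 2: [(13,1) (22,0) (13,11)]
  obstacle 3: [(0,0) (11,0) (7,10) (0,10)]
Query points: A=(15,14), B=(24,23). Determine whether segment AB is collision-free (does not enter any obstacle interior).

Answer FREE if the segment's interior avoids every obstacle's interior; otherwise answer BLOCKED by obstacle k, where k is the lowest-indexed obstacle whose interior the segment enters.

Obstacle 1 [(1,13) (8,15) (10,16) (11,20) (1,24)]:
  edge (1,13)–(8,15): clear
  edge (8,15)–(10,16): clear
  edge (10,16)–(11,20): clear
  edge (11,20)–(1,24): clear
  edge (1,24)–(1,13): clear
  midpoint (39/2,37/2) outside
  → clear
Obstacle 2 [(13,1) (22,0) (13,11)]:
  edge (13,1)–(22,0): clear
  edge (22,0)–(13,11): clear
  edge (13,11)–(13,1): clear
  midpoint (39/2,37/2) outside
  → clear
Obstacle 3 [(0,0) (11,0) (7,10) (0,10)]:
  edge (0,0)–(11,0): clear
  edge (11,0)–(7,10): clear
  edge (7,10)–(0,10): clear
  edge (0,10)–(0,0): clear
  midpoint (39/2,37/2) outside
  → clear

FREE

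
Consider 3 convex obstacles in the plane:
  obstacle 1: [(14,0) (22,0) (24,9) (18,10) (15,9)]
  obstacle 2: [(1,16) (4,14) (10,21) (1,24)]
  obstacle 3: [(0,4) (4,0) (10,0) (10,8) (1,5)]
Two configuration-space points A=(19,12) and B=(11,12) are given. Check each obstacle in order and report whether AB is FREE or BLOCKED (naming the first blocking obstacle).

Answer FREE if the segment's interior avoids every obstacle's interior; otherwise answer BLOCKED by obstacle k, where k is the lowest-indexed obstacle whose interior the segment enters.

Obstacle 1 [(14,0) (22,0) (24,9) (18,10) (15,9)]:
  edge (14,0)–(22,0): clear
  edge (22,0)–(24,9): clear
  edge (24,9)–(18,10): clear
  edge (18,10)–(15,9): clear
  edge (15,9)–(14,0): clear
  midpoint (15,12) outside
  → clear
Obstacle 2 [(1,16) (4,14) (10,21) (1,24)]:
  edge (1,16)–(4,14): clear
  edge (4,14)–(10,21): clear
  edge (10,21)–(1,24): clear
  edge (1,24)–(1,16): clear
  midpoint (15,12) outside
  → clear
Obstacle 3 [(0,4) (4,0) (10,0) (10,8) (1,5)]:
  edge (0,4)–(4,0): clear
  edge (4,0)–(10,0): clear
  edge (10,0)–(10,8): clear
  edge (10,8)–(1,5): clear
  edge (1,5)–(0,4): clear
  midpoint (15,12) outside
  → clear

FREE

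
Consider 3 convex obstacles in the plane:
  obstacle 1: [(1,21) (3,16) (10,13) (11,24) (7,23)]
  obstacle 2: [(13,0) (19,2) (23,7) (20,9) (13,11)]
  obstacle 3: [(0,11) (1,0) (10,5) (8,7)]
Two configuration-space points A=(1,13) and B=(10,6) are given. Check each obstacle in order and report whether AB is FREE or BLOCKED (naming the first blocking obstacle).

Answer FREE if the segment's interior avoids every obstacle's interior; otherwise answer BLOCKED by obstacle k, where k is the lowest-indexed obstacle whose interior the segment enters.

Obstacle 1 [(1,21) (3,16) (10,13) (11,24) (7,23)]:
  edge (1,21)–(3,16): clear
  edge (3,16)–(10,13): clear
  edge (10,13)–(11,24): clear
  edge (11,24)–(7,23): clear
  edge (7,23)–(1,21): clear
  midpoint (11/2,19/2) outside
  → clear
Obstacle 2 [(13,0) (19,2) (23,7) (20,9) (13,11)]:
  edge (13,0)–(19,2): clear
  edge (19,2)–(23,7): clear
  edge (23,7)–(20,9): clear
  edge (20,9)–(13,11): clear
  edge (13,11)–(13,0): clear
  midpoint (11/2,19/2) outside
  → clear
Obstacle 3 [(0,11) (1,0) (10,5) (8,7)]:
  edge (0,11)–(1,0): clear
  edge (1,0)–(10,5): clear
  edge (10,5)–(8,7): clear
  edge (8,7)–(0,11): clear
  midpoint (11/2,19/2) outside
  → clear

FREE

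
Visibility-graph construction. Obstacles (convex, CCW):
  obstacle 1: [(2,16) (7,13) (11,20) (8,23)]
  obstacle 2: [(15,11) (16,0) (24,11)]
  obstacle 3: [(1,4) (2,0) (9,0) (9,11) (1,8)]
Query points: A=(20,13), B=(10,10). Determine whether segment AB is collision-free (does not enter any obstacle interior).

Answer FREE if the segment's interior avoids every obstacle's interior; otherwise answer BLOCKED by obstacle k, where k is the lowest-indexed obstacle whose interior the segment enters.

Obstacle 1 [(2,16) (7,13) (11,20) (8,23)]:
  edge (2,16)–(7,13): clear
  edge (7,13)–(11,20): clear
  edge (11,20)–(8,23): clear
  edge (8,23)–(2,16): clear
  midpoint (15,23/2) outside
  → clear
Obstacle 2 [(15,11) (16,0) (24,11)]:
  edge (15,11)–(16,0): clear
  edge (16,0)–(24,11): clear
  edge (24,11)–(15,11): clear
  midpoint (15,23/2) outside
  → clear
Obstacle 3 [(1,4) (2,0) (9,0) (9,11) (1,8)]:
  edge (1,4)–(2,0): clear
  edge (2,0)–(9,0): clear
  edge (9,0)–(9,11): clear
  edge (9,11)–(1,8): clear
  edge (1,8)–(1,4): clear
  midpoint (15,23/2) outside
  → clear

FREE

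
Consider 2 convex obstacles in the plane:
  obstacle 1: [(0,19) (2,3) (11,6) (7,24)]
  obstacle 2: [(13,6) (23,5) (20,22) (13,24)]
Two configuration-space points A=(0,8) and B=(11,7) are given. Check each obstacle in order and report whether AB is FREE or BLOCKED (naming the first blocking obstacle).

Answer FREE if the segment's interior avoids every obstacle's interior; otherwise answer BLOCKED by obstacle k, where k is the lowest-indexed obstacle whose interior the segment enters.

Obstacle 1 [(0,19) (2,3) (11,6) (7,24)]:
  edge (0,19)–(2,3): crosses AB
  edge (2,3)–(11,6): clear
  edge (11,6)–(7,24): crosses AB
  edge (7,24)–(0,19): clear
  → BLOCKED
Obstacle 2 [(13,6) (23,5) (20,22) (13,24)]:
  edge (13,6)–(23,5): clear
  edge (23,5)–(20,22): clear
  edge (20,22)–(13,24): clear
  edge (13,24)–(13,6): clear
  midpoint (11/2,15/2) outside
  → clear

BLOCKED by obstacle 1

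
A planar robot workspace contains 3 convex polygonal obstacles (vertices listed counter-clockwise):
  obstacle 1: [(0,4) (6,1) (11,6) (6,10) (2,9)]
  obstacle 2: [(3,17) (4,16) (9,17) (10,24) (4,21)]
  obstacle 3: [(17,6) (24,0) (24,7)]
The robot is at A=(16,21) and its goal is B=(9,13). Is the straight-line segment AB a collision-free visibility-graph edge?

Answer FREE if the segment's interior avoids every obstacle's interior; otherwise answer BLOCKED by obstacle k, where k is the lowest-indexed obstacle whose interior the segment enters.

Obstacle 1 [(0,4) (6,1) (11,6) (6,10) (2,9)]:
  edge (0,4)–(6,1): clear
  edge (6,1)–(11,6): clear
  edge (11,6)–(6,10): clear
  edge (6,10)–(2,9): clear
  edge (2,9)–(0,4): clear
  midpoint (25/2,17) outside
  → clear
Obstacle 2 [(3,17) (4,16) (9,17) (10,24) (4,21)]:
  edge (3,17)–(4,16): clear
  edge (4,16)–(9,17): clear
  edge (9,17)–(10,24): clear
  edge (10,24)–(4,21): clear
  edge (4,21)–(3,17): clear
  midpoint (25/2,17) outside
  → clear
Obstacle 3 [(17,6) (24,0) (24,7)]:
  edge (17,6)–(24,0): clear
  edge (24,0)–(24,7): clear
  edge (24,7)–(17,6): clear
  midpoint (25/2,17) outside
  → clear

FREE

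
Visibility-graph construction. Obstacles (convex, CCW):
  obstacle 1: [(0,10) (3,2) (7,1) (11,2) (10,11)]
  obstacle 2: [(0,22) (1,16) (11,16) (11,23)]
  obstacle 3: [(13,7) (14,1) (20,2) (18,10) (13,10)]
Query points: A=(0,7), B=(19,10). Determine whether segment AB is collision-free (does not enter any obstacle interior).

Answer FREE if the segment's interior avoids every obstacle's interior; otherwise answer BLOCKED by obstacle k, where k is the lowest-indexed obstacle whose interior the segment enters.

Obstacle 1 [(0,10) (3,2) (7,1) (11,2) (10,11)]:
  edge (0,10)–(3,2): crosses AB
  edge (3,2)–(7,1): clear
  edge (7,1)–(11,2): clear
  edge (11,2)–(10,11): crosses AB
  edge (10,11)–(0,10): clear
  → BLOCKED
Obstacle 2 [(0,22) (1,16) (11,16) (11,23)]:
  edge (0,22)–(1,16): clear
  edge (1,16)–(11,16): clear
  edge (11,16)–(11,23): clear
  edge (11,23)–(0,22): clear
  midpoint (19/2,17/2) outside
  → clear
Obstacle 3 [(13,7) (14,1) (20,2) (18,10) (13,10)]:
  edge (13,7)–(14,1): clear
  edge (14,1)–(20,2): clear
  edge (20,2)–(18,10): crosses AB
  edge (18,10)–(13,10): clear
  edge (13,10)–(13,7): crosses AB
  → BLOCKED

BLOCKED by obstacle 1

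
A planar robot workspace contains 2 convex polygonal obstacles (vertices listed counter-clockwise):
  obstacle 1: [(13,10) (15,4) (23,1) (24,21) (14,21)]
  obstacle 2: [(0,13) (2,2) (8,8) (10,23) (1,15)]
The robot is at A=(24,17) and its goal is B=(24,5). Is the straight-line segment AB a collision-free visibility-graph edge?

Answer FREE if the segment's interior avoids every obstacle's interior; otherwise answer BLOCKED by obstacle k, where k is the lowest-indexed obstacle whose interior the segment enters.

Obstacle 1 [(13,10) (15,4) (23,1) (24,21) (14,21)]:
  edge (13,10)–(15,4): clear
  edge (15,4)–(23,1): clear
  edge (23,1)–(24,21): clear
  edge (24,21)–(14,21): clear
  edge (14,21)–(13,10): clear
  midpoint (24,11) outside
  → clear
Obstacle 2 [(0,13) (2,2) (8,8) (10,23) (1,15)]:
  edge (0,13)–(2,2): clear
  edge (2,2)–(8,8): clear
  edge (8,8)–(10,23): clear
  edge (10,23)–(1,15): clear
  edge (1,15)–(0,13): clear
  midpoint (24,11) outside
  → clear

FREE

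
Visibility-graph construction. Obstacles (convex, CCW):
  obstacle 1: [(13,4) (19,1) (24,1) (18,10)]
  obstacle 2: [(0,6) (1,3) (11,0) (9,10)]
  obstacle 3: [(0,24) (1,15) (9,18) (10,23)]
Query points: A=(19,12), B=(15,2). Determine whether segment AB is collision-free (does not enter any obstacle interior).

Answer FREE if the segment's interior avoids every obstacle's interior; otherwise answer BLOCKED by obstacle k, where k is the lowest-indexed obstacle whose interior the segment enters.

Obstacle 1 [(13,4) (19,1) (24,1) (18,10)]:
  edge (13,4)–(19,1): crosses AB
  edge (19,1)–(24,1): clear
  edge (24,1)–(18,10): crosses AB
  edge (18,10)–(13,4): clear
  → BLOCKED
Obstacle 2 [(0,6) (1,3) (11,0) (9,10)]:
  edge (0,6)–(1,3): clear
  edge (1,3)–(11,0): clear
  edge (11,0)–(9,10): clear
  edge (9,10)–(0,6): clear
  midpoint (17,7) outside
  → clear
Obstacle 3 [(0,24) (1,15) (9,18) (10,23)]:
  edge (0,24)–(1,15): clear
  edge (1,15)–(9,18): clear
  edge (9,18)–(10,23): clear
  edge (10,23)–(0,24): clear
  midpoint (17,7) outside
  → clear

BLOCKED by obstacle 1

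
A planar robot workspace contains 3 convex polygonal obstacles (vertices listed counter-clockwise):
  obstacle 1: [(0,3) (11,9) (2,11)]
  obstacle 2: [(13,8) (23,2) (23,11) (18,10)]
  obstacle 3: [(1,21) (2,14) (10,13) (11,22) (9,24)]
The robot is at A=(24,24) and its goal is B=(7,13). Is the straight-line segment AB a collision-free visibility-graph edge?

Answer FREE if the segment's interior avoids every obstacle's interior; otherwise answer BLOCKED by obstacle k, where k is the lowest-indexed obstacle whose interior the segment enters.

Obstacle 1 [(0,3) (11,9) (2,11)]:
  edge (0,3)–(11,9): clear
  edge (11,9)–(2,11): clear
  edge (2,11)–(0,3): clear
  midpoint (31/2,37/2) outside
  → clear
Obstacle 2 [(13,8) (23,2) (23,11) (18,10)]:
  edge (13,8)–(23,2): clear
  edge (23,2)–(23,11): clear
  edge (23,11)–(18,10): clear
  edge (18,10)–(13,8): clear
  midpoint (31/2,37/2) outside
  → clear
Obstacle 3 [(1,21) (2,14) (10,13) (11,22) (9,24)]:
  edge (1,21)–(2,14): clear
  edge (2,14)–(10,13): crosses AB
  edge (10,13)–(11,22): crosses AB
  edge (11,22)–(9,24): clear
  edge (9,24)–(1,21): clear
  → BLOCKED

BLOCKED by obstacle 3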